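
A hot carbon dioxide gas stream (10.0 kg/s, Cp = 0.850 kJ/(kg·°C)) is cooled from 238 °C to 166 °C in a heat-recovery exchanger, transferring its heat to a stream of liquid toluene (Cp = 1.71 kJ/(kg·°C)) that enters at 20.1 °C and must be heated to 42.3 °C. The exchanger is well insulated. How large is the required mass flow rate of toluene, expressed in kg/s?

ṁ_c = 16.1 kg/s

Heat released by hot stream: Q = 10.0 × 0.850 × (238 − 166) = 612 kJ/s
Energy balance on cold side (adiabatic exchanger): Q = ṁ_c·Cp_c·(T_c,out − T_c,in)
ṁ_c = 612 / [1.71 × (42.3 − 20.1)] = 16.121 kg/s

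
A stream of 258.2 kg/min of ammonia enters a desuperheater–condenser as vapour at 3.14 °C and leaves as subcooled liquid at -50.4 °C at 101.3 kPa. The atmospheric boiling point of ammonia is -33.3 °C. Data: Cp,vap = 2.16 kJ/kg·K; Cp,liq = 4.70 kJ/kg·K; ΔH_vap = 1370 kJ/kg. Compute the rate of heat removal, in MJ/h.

vapour 3.14→-33.3 °C: -78.71 kJ/kg
condensation at -33.3 °C: -1370 kJ/kg
liquid -33.3→-50.4 °C: -80.37 kJ/kg
Δh = -78.71 + -1370 + -80.37 = -1529.1 kJ/kg
Q = ṁ·Δh = 258.2 kg/min × -1529.1 kJ/kg = -394810 kJ/min
|Q| = 6580.1 kW = 23689 MJ/h

Q_c = 23700 MJ/h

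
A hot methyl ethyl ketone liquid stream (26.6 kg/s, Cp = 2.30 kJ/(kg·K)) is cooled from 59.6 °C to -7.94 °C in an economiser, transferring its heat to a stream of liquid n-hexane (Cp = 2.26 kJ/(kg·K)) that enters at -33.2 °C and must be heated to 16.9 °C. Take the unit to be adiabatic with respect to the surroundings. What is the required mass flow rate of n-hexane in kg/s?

ṁ_c = 36.5 kg/s

Heat released by hot stream: Q = 26.6 × 2.30 × (59.6 − -7.94) = 4132.1 kJ/s
Energy balance on cold side (adiabatic exchanger): Q = ṁ_c·Cp_c·(T_c,out − T_c,in)
ṁ_c = 4132.1 / [2.26 × (16.9 − -33.2)] = 36.494 kg/s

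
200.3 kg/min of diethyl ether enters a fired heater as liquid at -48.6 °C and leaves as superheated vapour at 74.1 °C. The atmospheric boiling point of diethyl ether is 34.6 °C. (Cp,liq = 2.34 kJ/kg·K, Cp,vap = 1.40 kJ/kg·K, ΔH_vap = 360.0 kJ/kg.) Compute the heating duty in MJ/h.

Q = 7330 MJ/h

liquid -48.6→34.6 °C: 194.69 kJ/kg
vaporisation at 34.6 °C: 360 kJ/kg
vapour 34.6→74.1 °C: 55.3 kJ/kg
Δh = 194.69 + 360 + 55.3 = 609.99 kJ/kg
Q = ṁ·Δh = 200.3 kg/min × 609.99 kJ/kg = 122180 kJ/min
|Q| = 2036.3 kW = 7330.8 MJ/h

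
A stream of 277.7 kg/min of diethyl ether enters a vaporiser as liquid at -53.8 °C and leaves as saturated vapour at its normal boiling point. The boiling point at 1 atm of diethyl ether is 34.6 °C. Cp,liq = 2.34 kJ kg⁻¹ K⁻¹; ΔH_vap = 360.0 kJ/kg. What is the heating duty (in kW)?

liquid -53.8→34.6 °C: 206.86 kJ/kg
vaporisation at 34.6 °C: 360 kJ/kg
Δh = 206.86 + 360 = 566.86 kJ/kg
Q = ṁ·Δh = 277.7 kg/min × 566.86 kJ/kg = 157420 kJ/min
|Q| = 2623.6 kW

Q = 2620 kW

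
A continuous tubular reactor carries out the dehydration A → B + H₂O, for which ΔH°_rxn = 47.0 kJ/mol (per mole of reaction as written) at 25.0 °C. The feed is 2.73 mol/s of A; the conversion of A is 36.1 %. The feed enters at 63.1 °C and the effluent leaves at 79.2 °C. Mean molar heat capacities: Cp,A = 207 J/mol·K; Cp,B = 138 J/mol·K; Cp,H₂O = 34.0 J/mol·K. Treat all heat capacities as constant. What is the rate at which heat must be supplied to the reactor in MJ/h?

Extent of reaction ξ = 0.361 × 2.73 = 0.98553 mol/s
Reaction term: ξ·ΔH°_rxn = 0.98553 × 47.0 = 46.32 kJ/s
Sensible, feed 63.1→25 °C: -21.531 kJ/s
Outlet flows (mol/s): A 1.7445, B 0.98553, H₂O 0.98553
Sensible, products 25→79.2 °C: 28.759 kJ/s
Q = ΔH = 53.549 kJ/s = 53.549 kW
Heat supplied = 192.78 MJ/h

Q_in = 193 MJ/h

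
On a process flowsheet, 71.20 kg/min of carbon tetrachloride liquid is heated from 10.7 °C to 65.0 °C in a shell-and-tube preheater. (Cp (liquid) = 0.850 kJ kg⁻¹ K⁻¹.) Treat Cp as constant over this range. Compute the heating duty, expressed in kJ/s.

Q = 54.8 kJ/s

Q = ṁ·Cp·ΔT = 71.20 × 0.850 × (65.0 − 10.7) = 3286.2 kJ/min
Converting: 3286.2 / 60 s = 54.771 kW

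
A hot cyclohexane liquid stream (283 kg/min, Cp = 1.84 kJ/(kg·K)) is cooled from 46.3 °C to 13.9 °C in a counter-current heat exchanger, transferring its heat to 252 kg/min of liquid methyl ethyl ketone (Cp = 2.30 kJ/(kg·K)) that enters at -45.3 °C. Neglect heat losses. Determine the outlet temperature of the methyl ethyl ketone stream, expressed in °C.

Heat released by hot stream: Q = 283 × 1.84 × (46.3 − 13.9) = 16871 kJ/min
Energy balance on cold side (adiabatic exchanger): Q = ṁ_c·Cp_c·(T_c,out − T_c,in)
T_c,out = -45.3 + 16871/(252 × 2.30) = -16.191 °C

T_c,out = -16.2 °C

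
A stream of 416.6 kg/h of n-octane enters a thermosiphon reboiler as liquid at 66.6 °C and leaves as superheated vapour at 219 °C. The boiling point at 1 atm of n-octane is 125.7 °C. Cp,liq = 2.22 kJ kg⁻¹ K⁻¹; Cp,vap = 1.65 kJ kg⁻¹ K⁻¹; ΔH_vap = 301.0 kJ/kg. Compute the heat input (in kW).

liquid 66.6→125.7 °C: 131.2 kJ/kg
vaporisation at 125.7 °C: 301 kJ/kg
vapour 125.7→219 °C: 153.94 kJ/kg
Δh = 131.2 + 301 + 153.94 = 586.15 kJ/kg
Q = ṁ·Δh = 416.6 kg/h × 586.15 kJ/kg = 244190 kJ/h
|Q| = 67.83 kW

Q = 67.8 kW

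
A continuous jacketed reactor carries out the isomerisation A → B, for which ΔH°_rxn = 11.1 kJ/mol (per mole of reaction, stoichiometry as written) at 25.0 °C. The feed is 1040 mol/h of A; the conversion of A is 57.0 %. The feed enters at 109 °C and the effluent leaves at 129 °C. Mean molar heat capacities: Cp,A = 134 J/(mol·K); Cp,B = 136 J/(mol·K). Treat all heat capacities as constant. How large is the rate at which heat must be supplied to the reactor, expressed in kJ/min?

Extent of reaction ξ = 0.570 × 1040 = 592.8 mol/h
Reaction term: ξ·ΔH°_rxn = 592.8 × 11.1 = 6580.1 kJ/h
Sensible, feed 109→25 °C: -11706 kJ/h
Outlet flows (mol/h): A 447.2, B 592.8
Sensible, products 25→129 °C: 14617 kJ/h
Q = ΔH = 9490.6 kJ/h = 2.6363 kW
Heat supplied = 158.18 kJ/min

Q_in = 158 kJ/min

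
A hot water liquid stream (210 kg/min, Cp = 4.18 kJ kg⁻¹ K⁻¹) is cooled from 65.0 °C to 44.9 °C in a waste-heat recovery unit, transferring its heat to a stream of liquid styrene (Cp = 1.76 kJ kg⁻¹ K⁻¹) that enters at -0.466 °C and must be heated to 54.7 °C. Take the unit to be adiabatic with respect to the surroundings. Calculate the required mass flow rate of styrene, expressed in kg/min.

ṁ_c = 182 kg/min

Heat released by hot stream: Q = 210 × 4.18 × (65.0 − 44.9) = 17644 kJ/min
Energy balance on cold side (adiabatic exchanger): Q = ṁ_c·Cp_c·(T_c,out − T_c,in)
ṁ_c = 17644 / [1.76 × (54.7 − -0.466)] = 181.72 kg/min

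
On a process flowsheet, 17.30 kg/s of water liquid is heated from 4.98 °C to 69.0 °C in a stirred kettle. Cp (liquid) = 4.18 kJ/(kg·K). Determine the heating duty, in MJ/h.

Q = 16700 MJ/h

Q = ṁ·Cp·ΔT = 17.30 × 4.18 × (69.0 − 4.98) = 4629.5 kJ/s
Heating duty = 16666 MJ/h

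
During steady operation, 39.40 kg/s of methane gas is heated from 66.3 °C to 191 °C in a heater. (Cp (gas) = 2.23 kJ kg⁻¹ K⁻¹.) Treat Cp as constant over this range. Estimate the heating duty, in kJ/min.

Q = 657000 kJ/min

Q = ṁ·Cp·ΔT = 39.40 × 2.23 × (191 − 66.3) = 10956 kJ/s
Heating duty = 657380 kJ/min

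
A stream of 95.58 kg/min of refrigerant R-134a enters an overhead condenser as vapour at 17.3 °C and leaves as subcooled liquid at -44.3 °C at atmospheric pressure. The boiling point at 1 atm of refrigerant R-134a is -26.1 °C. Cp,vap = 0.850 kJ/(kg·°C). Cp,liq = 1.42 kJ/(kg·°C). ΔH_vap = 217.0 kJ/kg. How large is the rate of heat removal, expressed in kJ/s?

Q_c = 446 kJ/s

vapour 17.3→-26.1 °C: -36.89 kJ/kg
condensation at -26.1 °C: -217 kJ/kg
liquid -26.1→-44.3 °C: -25.844 kJ/kg
Δh = -36.89 + -217 + -25.844 = -279.73 kJ/kg
Q = ṁ·Δh = 95.58 kg/min × -279.73 kJ/kg = -26737 kJ/min
|Q| = 445.62 kW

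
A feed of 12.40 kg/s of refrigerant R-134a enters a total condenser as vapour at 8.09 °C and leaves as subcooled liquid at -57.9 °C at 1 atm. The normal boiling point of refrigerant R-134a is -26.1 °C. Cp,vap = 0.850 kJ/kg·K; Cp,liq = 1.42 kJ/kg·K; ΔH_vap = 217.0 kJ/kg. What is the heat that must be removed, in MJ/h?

vapour 8.09→-26.1 °C: -29.061 kJ/kg
condensation at -26.1 °C: -217 kJ/kg
liquid -26.1→-57.9 °C: -45.156 kJ/kg
Δh = -29.061 + -217 + -45.156 = -291.22 kJ/kg
Q = ṁ·Δh = 12.40 kg/s × -291.22 kJ/kg = -3611.1 kJ/s
|Q| = 3611.1 kW = 13000 MJ/h

Q_c = 13000 MJ/h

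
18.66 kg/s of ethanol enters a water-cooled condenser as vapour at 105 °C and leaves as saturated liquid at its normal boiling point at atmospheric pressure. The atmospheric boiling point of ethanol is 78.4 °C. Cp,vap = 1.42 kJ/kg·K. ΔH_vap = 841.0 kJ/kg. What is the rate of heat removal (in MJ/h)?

Q_c = 59000 MJ/h

vapour 105→78.4 °C: -37.772 kJ/kg
condensation at 78.4 °C: -841 kJ/kg
Δh = -37.772 + -841 = -878.77 kJ/kg
Q = ṁ·Δh = 18.66 kg/s × -878.77 kJ/kg = -16398 kJ/s
|Q| = 16398 kW = 59032 MJ/h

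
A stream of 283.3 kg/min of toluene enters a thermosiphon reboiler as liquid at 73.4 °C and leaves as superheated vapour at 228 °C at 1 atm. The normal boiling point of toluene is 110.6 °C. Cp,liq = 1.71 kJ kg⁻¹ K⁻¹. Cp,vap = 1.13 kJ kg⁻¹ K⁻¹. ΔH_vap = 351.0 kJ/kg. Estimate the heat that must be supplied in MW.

liquid 73.4→110.6 °C: 63.612 kJ/kg
vaporisation at 110.6 °C: 351 kJ/kg
vapour 110.6→228 °C: 132.66 kJ/kg
Δh = 63.612 + 351 + 132.66 = 547.27 kJ/kg
Q = ṁ·Δh = 283.3 kg/min × 547.27 kJ/kg = 155040 kJ/min
|Q| = 2584 kW = 2.584 MW

Q = 2.58 MW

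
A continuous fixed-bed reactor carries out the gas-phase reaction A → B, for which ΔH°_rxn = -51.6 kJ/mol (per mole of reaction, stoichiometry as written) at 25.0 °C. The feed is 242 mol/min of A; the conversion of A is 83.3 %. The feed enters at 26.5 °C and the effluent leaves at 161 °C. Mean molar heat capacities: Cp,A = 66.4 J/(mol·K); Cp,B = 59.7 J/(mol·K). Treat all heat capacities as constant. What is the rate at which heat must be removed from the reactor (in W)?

Extent of reaction ξ = 0.833 × 242 = 201.59 mol/min
Reaction term: ξ·ΔH°_rxn = 201.59 × -51.6 = -10402 kJ/min
Sensible, feed 26.5→25 °C: -24.103 kJ/min
Outlet flows (mol/min): A 40.414, B 201.59
Sensible, products 25→161 °C: 2001.7 kJ/min
Q = ΔH = -8424.3 kJ/min = -140.4 kW
Heat removed = 140400 W

Q_out = 140000 W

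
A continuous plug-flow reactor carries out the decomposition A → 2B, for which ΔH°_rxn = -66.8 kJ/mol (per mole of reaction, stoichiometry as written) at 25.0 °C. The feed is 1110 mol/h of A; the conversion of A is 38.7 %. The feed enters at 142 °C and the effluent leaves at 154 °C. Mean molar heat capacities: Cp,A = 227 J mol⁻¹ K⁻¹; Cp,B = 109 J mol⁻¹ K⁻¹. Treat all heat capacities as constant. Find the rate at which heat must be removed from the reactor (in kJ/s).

Q_out = 7.27 kJ/s

Extent of reaction ξ = 0.387 × 1110 = 429.57 mol/h
Reaction term: ξ·ΔH°_rxn = 429.57 × -66.8 = -28695 kJ/h
Sensible, feed 142→25 °C: -29480 kJ/h
Outlet flows (mol/h): A 680.43, B 859.14
Sensible, products 25→154 °C: 32005 kJ/h
Q = ΔH = -26170 kJ/h = -7.2695 kW
Heat removed = 7.2695 kJ/s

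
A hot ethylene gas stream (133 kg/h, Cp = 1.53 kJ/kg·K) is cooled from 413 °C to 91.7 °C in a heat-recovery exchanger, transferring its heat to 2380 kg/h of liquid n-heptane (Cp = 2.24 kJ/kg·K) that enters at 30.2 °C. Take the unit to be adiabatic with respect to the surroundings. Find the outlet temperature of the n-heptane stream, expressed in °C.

T_c,out = 42.5 °C

Heat released by hot stream: Q = 133 × 1.53 × (413 − 91.7) = 65381 kJ/h
Energy balance on cold side (adiabatic exchanger): Q = ṁ_c·Cp_c·(T_c,out − T_c,in)
T_c,out = 30.2 + 65381/(2380 × 2.24) = 42.464 °C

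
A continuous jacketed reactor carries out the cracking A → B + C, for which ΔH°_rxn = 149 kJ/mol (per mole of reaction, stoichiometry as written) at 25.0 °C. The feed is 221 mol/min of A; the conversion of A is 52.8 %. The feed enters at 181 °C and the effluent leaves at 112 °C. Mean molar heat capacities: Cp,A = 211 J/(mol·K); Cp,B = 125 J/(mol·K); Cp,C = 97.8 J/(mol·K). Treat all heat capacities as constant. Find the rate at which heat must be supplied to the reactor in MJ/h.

Q_in = 857 MJ/h

Extent of reaction ξ = 0.528 × 221 = 116.69 mol/min
Reaction term: ξ·ΔH°_rxn = 116.69 × 149 = 17387 kJ/min
Sensible, feed 181→25 °C: -7274.4 kJ/min
Outlet flows (mol/min): A 104.31, B 116.69, C 116.69
Sensible, products 25→112 °C: 4176.7 kJ/min
Q = ΔH = 14289 kJ/min = 238.15 kW
Heat supplied = 857.33 MJ/h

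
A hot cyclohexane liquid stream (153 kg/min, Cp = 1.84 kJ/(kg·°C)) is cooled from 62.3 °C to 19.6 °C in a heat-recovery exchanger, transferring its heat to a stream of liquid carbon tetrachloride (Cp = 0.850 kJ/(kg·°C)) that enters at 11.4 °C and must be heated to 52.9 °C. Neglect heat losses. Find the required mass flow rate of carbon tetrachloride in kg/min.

Heat released by hot stream: Q = 153 × 1.84 × (62.3 − 19.6) = 12021 kJ/min
Energy balance on cold side (adiabatic exchanger): Q = ṁ_c·Cp_c·(T_c,out − T_c,in)
ṁ_c = 12021 / [0.850 × (52.9 − 11.4)] = 340.78 kg/min

ṁ_c = 341 kg/min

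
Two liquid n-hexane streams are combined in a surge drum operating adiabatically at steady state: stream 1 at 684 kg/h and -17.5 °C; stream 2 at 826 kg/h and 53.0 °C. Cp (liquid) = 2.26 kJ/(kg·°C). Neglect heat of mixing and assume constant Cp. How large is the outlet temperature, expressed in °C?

Energy balance with Q = 0: Σ ṁᵢCp,ᵢ(T_out − Tᵢ) = 0
T_out = Σ ṁᵢCp,ᵢTᵢ / Σ ṁᵢCp,ᵢ
      = 71886 / 3412.6 = 21.065 °C

T_out = 21.1 °C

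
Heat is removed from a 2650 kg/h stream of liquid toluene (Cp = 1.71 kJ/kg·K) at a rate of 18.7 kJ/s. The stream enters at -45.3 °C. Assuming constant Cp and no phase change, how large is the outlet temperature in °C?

Q = 18.7 kJ/s = 67320 kJ/h
ΔT = Q/(ṁ·Cp) = 67320/(2650×1.71) = 14.856 K
T_out = -45.3 − 14.856 = -60.156 °C

T_out = -60.2 °C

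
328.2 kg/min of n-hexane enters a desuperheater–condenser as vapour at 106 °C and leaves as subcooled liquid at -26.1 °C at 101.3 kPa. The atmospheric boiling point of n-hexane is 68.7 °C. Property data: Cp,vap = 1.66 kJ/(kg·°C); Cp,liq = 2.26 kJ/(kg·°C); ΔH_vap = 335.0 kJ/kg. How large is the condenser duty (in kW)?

Q_c = 3340 kW

vapour 106→68.7 °C: -61.918 kJ/kg
condensation at 68.7 °C: -335 kJ/kg
liquid 68.7→-26.1 °C: -214.25 kJ/kg
Δh = -61.918 + -335 + -214.25 = -611.17 kJ/kg
Q = ṁ·Δh = 328.2 kg/min × -611.17 kJ/kg = -200580 kJ/min
|Q| = 3343.1 kW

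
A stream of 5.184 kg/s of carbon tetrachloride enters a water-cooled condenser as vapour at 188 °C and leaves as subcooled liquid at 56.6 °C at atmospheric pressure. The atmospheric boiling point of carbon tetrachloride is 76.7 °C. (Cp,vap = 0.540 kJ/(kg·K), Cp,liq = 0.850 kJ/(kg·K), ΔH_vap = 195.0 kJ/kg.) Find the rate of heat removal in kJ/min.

vapour 188→76.7 °C: -60.102 kJ/kg
condensation at 76.7 °C: -195 kJ/kg
liquid 76.7→56.6 °C: -17.085 kJ/kg
Δh = -60.102 + -195 + -17.085 = -272.19 kJ/kg
Q = ṁ·Δh = 5.184 kg/s × -272.19 kJ/kg = -1411 kJ/s
|Q| = 1411 kW = 84661 kJ/min

Q_c = 84700 kJ/min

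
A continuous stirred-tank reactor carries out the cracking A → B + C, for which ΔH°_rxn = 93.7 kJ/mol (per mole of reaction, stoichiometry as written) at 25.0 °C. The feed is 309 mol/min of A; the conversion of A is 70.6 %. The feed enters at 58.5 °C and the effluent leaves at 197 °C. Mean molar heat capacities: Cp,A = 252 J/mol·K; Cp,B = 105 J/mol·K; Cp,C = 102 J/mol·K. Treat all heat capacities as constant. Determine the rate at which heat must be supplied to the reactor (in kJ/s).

Q_in = 492 kJ/s

Extent of reaction ξ = 0.706 × 309 = 218.15 mol/min
Reaction term: ξ·ΔH°_rxn = 218.15 × 93.7 = 20441 kJ/min
Sensible, feed 58.5→25 °C: -2608.6 kJ/min
Outlet flows (mol/min): A 90.846, B 218.15, C 218.15
Sensible, products 25→197 °C: 11705 kJ/min
Q = ΔH = 29537 kJ/min = 492.29 kW
Heat supplied = 492.29 kJ/s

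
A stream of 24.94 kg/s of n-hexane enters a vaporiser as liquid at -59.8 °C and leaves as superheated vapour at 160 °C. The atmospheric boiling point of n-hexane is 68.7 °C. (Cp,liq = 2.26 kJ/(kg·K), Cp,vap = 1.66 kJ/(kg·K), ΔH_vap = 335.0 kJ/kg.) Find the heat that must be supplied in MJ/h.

Q = 69800 MJ/h

liquid -59.8→68.7 °C: 290.41 kJ/kg
vaporisation at 68.7 °C: 335 kJ/kg
vapour 68.7→160 °C: 151.56 kJ/kg
Δh = 290.41 + 335 + 151.56 = 776.97 kJ/kg
Q = ṁ·Δh = 24.94 kg/s × 776.97 kJ/kg = 19378 kJ/s
|Q| = 19378 kW = 69759 MJ/h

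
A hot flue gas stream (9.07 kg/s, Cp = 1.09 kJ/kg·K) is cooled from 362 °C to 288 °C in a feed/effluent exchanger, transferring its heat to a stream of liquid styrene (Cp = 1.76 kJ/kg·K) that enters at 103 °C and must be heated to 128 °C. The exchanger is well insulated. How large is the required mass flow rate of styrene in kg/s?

Heat released by hot stream: Q = 9.07 × 1.09 × (362 − 288) = 731.59 kJ/s
Energy balance on cold side (adiabatic exchanger): Q = ṁ_c·Cp_c·(T_c,out − T_c,in)
ṁ_c = 731.59 / [1.76 × (128 − 103)] = 16.627 kg/s

ṁ_c = 16.6 kg/s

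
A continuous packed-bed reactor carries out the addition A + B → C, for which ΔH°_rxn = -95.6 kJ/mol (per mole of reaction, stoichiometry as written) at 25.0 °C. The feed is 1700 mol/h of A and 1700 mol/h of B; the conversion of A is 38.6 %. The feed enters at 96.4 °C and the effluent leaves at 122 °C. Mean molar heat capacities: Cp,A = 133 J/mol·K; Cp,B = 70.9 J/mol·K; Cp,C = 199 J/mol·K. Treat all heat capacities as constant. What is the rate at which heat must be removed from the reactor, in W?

Q_out = 15000 W

Extent of reaction ξ = 0.386 × 1700 = 656.2 mol/h
Reaction term: ξ·ΔH°_rxn = 656.2 × -95.6 = -62733 kJ/h
Sensible, feed 96.4→25 °C: -24749 kJ/h
Outlet flows (mol/h): A 1043.8, B 1043.8, C 656.2
Sensible, products 25→122 °C: 33311 kJ/h
Q = ΔH = -54171 kJ/h = -15.047 kW
Heat removed = 15047 W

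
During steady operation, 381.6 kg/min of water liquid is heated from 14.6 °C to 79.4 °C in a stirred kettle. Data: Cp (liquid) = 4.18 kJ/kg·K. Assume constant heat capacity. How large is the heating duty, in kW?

Q = 1720 kW

Q = ṁ·Cp·ΔT = 381.6 × 4.18 × (79.4 − 14.6) = 103360 kJ/min
Converting: 103360 / 60 s = 1722.7 kW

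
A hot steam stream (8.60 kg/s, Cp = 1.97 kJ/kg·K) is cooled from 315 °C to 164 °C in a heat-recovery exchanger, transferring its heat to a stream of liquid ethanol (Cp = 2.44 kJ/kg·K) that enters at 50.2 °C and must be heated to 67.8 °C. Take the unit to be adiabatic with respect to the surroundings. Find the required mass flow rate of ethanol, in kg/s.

ṁ_c = 59.6 kg/s

Heat released by hot stream: Q = 8.60 × 1.97 × (315 − 164) = 2558.2 kJ/s
Energy balance on cold side (adiabatic exchanger): Q = ṁ_c·Cp_c·(T_c,out − T_c,in)
ṁ_c = 2558.2 / [2.44 × (67.8 − 50.2)] = 59.572 kg/s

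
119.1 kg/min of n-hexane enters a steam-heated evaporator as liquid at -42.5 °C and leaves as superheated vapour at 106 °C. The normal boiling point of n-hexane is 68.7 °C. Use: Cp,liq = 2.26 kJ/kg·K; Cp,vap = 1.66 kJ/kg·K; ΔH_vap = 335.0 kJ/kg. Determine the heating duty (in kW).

liquid -42.5→68.7 °C: 251.31 kJ/kg
vaporisation at 68.7 °C: 335 kJ/kg
vapour 68.7→106 °C: 61.918 kJ/kg
Δh = 251.31 + 335 + 61.918 = 648.23 kJ/kg
Q = ṁ·Δh = 119.1 kg/min × 648.23 kJ/kg = 77204 kJ/min
|Q| = 1286.7 kW

Q = 1290 kW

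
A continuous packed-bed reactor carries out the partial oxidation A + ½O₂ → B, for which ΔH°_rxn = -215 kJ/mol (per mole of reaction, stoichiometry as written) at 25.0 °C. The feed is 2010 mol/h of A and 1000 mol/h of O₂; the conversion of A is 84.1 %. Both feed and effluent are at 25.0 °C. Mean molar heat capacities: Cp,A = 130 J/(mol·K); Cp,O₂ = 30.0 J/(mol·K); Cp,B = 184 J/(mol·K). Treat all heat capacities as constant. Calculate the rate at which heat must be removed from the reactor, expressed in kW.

Q_out = 101 kW

Extent of reaction ξ = 0.841 × 2010 = 1690.4 mol/h
Reaction term: ξ·ΔH°_rxn = 1690.4 × -215 = -363440 kJ/h
Q = ΔH = -363440 kJ/h = -100.96 kW
Heat removed = 100.96 kW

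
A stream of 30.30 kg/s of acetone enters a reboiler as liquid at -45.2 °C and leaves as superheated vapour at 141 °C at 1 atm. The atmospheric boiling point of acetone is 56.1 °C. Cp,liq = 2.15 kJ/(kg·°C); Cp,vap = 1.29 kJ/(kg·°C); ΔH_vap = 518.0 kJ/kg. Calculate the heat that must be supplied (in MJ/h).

liquid -45.2→56.1 °C: 217.8 kJ/kg
vaporisation at 56.1 °C: 518 kJ/kg
vapour 56.1→141 °C: 109.52 kJ/kg
Δh = 217.8 + 518 + 109.52 = 845.32 kJ/kg
Q = ṁ·Δh = 30.30 kg/s × 845.32 kJ/kg = 25613 kJ/s
|Q| = 25613 kW = 92207 MJ/h

Q = 92200 MJ/h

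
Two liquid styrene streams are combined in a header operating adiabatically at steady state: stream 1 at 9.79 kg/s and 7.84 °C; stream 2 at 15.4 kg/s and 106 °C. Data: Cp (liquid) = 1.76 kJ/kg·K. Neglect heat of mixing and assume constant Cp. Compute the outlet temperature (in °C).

Adiabatic, steady state ⇒ Σ ṁᵢCp,ᵢ(T_out − Tᵢ) = 0
T_out = Σ ṁᵢCp,ᵢTᵢ / Σ ṁᵢCp,ᵢ
      = 3008.1 / 44.334 = 67.85 °C

T_out = 67.9 °C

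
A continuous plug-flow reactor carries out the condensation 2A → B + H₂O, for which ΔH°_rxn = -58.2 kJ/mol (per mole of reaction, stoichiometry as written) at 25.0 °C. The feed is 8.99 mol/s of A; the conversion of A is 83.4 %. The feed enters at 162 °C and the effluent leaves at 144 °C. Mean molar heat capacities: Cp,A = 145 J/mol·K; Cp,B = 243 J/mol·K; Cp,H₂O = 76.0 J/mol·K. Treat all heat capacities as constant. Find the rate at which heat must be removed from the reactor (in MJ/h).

Q_out = 823 MJ/h

Extent of reaction ξ = 0.834 × 8.99 / 2 = 3.7488 mol/s
Reaction term: ξ·ΔH°_rxn = 3.7488 × -58.2 = -218.18 kJ/s
Sensible, feed 162→25 °C: -178.59 kJ/s
Outlet flows (mol/s): A 1.4923, B 3.7488, H₂O 3.7488
Sensible, products 25→144 °C: 168.06 kJ/s
Q = ΔH = -228.71 kJ/s = -228.71 kW
Heat removed = 823.35 MJ/h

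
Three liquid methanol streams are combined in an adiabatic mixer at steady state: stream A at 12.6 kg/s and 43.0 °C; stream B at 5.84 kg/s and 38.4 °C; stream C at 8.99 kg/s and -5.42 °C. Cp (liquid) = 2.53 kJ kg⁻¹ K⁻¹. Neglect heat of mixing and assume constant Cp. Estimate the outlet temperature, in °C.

Energy balance with Q = 0: Σ ṁᵢCp,ᵢ(T_out − Tᵢ) = 0
Σ ṁᵢCp,ᵢTᵢ = 12.6×2.53×43.0 + 5.84×2.53×38.4 + 8.99×2.53×-5.42 = 1814.8
Σ ṁᵢCp,ᵢ = 12.6×2.53 + 5.84×2.53 + 8.99×2.53 = 69.398
T_out = 1814.8 / 69.398 = 26.151 °C

T_out = 26.2 °C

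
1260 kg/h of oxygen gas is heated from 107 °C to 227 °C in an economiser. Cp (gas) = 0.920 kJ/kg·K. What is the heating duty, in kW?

Q = ṁ·Cp·ΔT = 1260 × 0.920 × (227 − 107) = 139100 kJ/h
Converting: 139100 / 3600 s = 38.64 kW

Q = 38.6 kW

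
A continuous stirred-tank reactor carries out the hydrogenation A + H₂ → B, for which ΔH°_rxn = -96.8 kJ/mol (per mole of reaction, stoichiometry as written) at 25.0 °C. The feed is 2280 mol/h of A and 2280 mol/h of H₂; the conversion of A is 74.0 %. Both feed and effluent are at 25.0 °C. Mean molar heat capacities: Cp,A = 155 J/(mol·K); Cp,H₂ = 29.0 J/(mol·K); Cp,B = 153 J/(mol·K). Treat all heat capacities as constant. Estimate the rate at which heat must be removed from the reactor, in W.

Extent of reaction ξ = 0.740 × 2280 = 1687.2 mol/h
Reaction term: ξ·ΔH°_rxn = 1687.2 × -96.8 = -163320 kJ/h
Q = ΔH = -163320 kJ/h = -45.367 kW
Heat removed = 45367 W

Q_out = 45400 W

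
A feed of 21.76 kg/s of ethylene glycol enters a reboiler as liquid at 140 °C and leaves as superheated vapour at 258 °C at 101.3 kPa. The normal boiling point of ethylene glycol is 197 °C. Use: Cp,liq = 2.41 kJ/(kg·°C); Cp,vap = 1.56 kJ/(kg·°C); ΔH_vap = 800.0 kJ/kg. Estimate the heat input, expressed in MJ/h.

Q = 80900 MJ/h

liquid 140→197 °C: 137.37 kJ/kg
vaporisation at 197 °C: 800 kJ/kg
vapour 197→258 °C: 95.16 kJ/kg
Δh = 137.37 + 800 + 95.16 = 1032.5 kJ/kg
Q = ṁ·Δh = 21.76 kg/s × 1032.5 kJ/kg = 22468 kJ/s
|Q| = 22468 kW = 80884 MJ/h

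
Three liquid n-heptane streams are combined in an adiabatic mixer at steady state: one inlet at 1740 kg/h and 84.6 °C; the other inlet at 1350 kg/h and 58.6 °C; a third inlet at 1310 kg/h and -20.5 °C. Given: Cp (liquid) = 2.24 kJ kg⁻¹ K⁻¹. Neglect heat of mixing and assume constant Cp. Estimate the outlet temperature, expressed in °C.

T_out = 45.3 °C

Adiabatic, steady state ⇒ Σ ṁᵢCp,ᵢ(T_out − Tᵢ) = 0
T_out = Σ ṁᵢCp,ᵢTᵢ / Σ ṁᵢCp,ᵢ
      = 446790 / 9856 = 45.332 °C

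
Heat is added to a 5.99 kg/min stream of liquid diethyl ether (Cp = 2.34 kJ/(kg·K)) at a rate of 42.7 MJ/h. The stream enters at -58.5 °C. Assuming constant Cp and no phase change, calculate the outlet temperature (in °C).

Q = 42.7 MJ/h = 711.67 kJ/min
ΔT = Q/(ṁ·Cp) = 711.67/(5.99×2.34) = 50.773 K
T_out = -58.5 + 50.773 = -7.7269 °C

T_out = -7.73 °C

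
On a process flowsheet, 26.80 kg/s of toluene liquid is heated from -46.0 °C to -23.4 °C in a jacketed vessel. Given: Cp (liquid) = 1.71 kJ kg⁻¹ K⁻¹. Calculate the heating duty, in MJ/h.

Q = 3730 MJ/h

Q = ṁ·Cp·ΔT = 26.80 × 1.71 × (-23.4 − -46.0) = 1035.7 kJ/s
Heating duty = 3728.6 MJ/h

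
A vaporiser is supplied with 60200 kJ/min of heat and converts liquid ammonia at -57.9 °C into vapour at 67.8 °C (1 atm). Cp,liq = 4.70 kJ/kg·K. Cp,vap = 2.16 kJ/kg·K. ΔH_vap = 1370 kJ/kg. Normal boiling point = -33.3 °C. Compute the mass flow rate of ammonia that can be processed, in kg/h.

ṁ = 2120 kg/h

Δh = 4.70×(-33.3−-57.9) + 1370 + 2.16×(67.8−-33.3) = 1704 kJ/kg
Q = 60200 kJ/min = 1003.3 kJ/s = 3.612e+06 kJ/h
ṁ = Q/Δh = 3.612e+06 / 1704 = 2119.7 kg/h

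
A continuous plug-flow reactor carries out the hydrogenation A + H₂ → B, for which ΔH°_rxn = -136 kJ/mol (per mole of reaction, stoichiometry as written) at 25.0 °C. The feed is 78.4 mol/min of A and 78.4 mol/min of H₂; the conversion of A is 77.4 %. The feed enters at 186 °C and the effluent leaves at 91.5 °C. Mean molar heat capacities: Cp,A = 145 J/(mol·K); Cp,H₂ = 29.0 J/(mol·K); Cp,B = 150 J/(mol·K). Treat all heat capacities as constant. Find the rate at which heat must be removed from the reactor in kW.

Extent of reaction ξ = 0.774 × 78.4 = 60.682 mol/min
Reaction term: ξ·ΔH°_rxn = 60.682 × -136 = -8252.7 kJ/min
Sensible, feed 186→25 °C: -2196.3 kJ/min
Outlet flows (mol/min): A 17.718, H₂ 17.718, B 60.682
Sensible, products 25→91.5 °C: 810.32 kJ/min
Q = ΔH = -9638.7 kJ/min = -160.64 kW
Heat removed = 160.64 kW

Q_out = 161 kW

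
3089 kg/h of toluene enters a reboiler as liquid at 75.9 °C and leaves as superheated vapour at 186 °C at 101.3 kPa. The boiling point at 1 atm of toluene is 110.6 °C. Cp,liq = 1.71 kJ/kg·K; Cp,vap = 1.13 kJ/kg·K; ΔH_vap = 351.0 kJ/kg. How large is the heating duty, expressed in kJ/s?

liquid 75.9→110.6 °C: 59.337 kJ/kg
vaporisation at 110.6 °C: 351 kJ/kg
vapour 110.6→186 °C: 85.202 kJ/kg
Δh = 59.337 + 351 + 85.202 = 495.54 kJ/kg
Q = ṁ·Δh = 3089 kg/h × 495.54 kJ/kg = 1.5307e+06 kJ/h
|Q| = 425.2 kW

Q = 425 kJ/s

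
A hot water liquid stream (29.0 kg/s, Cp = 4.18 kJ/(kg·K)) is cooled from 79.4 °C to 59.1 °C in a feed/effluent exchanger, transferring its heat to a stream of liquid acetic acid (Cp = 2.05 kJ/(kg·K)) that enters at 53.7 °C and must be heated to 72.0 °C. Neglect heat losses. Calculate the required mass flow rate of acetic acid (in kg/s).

ṁ_c = 65.6 kg/s

Heat released by hot stream: Q = 29.0 × 4.18 × (79.4 − 59.1) = 2460.8 kJ/s
Energy balance on cold side (adiabatic exchanger): Q = ṁ_c·Cp_c·(T_c,out − T_c,in)
ṁ_c = 2460.8 / [2.05 × (72.0 − 53.7)] = 65.594 kg/s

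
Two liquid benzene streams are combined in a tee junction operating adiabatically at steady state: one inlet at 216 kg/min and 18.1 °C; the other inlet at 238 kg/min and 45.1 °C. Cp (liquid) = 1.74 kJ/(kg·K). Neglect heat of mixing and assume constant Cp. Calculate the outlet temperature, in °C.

T_out = 32.3 °C

Energy balance with Q = 0: Σ ṁᵢCp,ᵢ(T_out − Tᵢ) = 0
Σ ṁᵢCp,ᵢTᵢ = 216×1.74×18.1 + 238×1.74×45.1 = 25480
Σ ṁᵢCp,ᵢ = 216×1.74 + 238×1.74 = 789.96
T_out = 25480 / 789.96 = 32.254 °C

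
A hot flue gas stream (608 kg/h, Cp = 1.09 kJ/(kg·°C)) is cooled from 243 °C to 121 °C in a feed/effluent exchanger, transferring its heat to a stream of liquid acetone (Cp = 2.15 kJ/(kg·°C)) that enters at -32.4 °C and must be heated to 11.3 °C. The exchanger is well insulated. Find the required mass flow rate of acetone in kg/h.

ṁ_c = 861 kg/h

Heat released by hot stream: Q = 608 × 1.09 × (243 − 121) = 80852 kJ/h
Energy balance on cold side (adiabatic exchanger): Q = ṁ_c·Cp_c·(T_c,out − T_c,in)
ṁ_c = 80852 / [2.15 × (11.3 − -32.4)] = 860.54 kg/h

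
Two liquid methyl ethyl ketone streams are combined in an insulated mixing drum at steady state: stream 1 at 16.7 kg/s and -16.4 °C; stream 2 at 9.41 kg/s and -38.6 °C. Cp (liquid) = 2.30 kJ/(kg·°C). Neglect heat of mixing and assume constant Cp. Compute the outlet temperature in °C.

T_out = -24.4 °C

Adiabatic, steady state ⇒ Σ ṁᵢCp,ᵢ(T_out − Tᵢ) = 0
T_out = Σ ṁᵢCp,ᵢTᵢ / Σ ṁᵢCp,ᵢ
      = -1465.3 / 60.053 = -24.401 °C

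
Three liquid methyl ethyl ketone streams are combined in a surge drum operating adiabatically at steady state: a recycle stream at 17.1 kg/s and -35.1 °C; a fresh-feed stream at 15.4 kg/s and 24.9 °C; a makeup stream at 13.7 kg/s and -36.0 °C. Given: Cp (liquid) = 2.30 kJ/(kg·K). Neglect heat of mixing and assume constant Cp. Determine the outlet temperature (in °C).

Energy balance with Q = 0: Σ ṁᵢCp,ᵢ(T_out − Tᵢ) = 0
Σ ṁᵢCp,ᵢTᵢ = 17.1×2.30×-35.1 + 15.4×2.30×24.9 + 13.7×2.30×-36.0 = -1632.9
Σ ṁᵢCp,ᵢ = 17.1×2.30 + 15.4×2.30 + 13.7×2.30 = 106.26
T_out = -1632.9 / 106.26 = -15.367 °C

T_out = -15.4 °C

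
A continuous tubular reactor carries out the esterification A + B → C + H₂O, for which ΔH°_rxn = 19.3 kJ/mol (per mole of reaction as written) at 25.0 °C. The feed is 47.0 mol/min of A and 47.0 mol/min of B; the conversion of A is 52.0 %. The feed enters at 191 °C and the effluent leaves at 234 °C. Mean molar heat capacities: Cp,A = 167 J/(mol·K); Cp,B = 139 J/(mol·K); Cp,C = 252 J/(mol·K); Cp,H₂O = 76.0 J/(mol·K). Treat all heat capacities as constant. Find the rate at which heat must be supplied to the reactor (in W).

Q_in = 20000 W

Extent of reaction ξ = 0.520 × 47.0 = 24.44 mol/min
Reaction term: ξ·ΔH°_rxn = 24.44 × 19.3 = 471.69 kJ/min
Sensible, feed 191→25 °C: -2387.4 kJ/min
Outlet flows (mol/min): A 22.56, B 22.56, C 24.44, H₂O 24.44
Sensible, products 25→234 °C: 3118.2 kJ/min
Q = ΔH = 1202.5 kJ/min = 20.042 kW
Heat supplied = 20042 W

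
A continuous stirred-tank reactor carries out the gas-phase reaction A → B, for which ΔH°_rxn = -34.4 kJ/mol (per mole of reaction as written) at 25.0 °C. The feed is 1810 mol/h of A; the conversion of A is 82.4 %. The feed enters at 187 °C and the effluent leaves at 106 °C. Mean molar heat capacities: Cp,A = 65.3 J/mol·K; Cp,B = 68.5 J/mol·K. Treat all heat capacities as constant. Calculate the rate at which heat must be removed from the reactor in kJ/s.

Q_out = 16.8 kJ/s

Extent of reaction ξ = 0.824 × 1810 = 1491.4 mol/h
Reaction term: ξ·ΔH°_rxn = 1491.4 × -34.4 = -51306 kJ/h
Sensible, feed 187→25 °C: -19147 kJ/h
Outlet flows (mol/h): A 318.56, B 1491.4
Sensible, products 25→106 °C: 9960.2 kJ/h
Q = ΔH = -60493 kJ/h = -16.803 kW
Heat removed = 16.803 kJ/s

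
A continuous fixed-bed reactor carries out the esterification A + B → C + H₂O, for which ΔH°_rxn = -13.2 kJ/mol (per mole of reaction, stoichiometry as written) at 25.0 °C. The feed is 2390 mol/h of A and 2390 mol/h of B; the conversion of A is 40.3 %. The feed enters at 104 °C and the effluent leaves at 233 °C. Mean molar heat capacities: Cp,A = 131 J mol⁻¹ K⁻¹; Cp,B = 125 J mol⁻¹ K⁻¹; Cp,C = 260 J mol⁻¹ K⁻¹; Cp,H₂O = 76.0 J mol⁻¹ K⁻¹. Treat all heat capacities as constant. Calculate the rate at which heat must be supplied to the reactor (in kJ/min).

Q_in = 1370 kJ/min

Extent of reaction ξ = 0.403 × 2390 = 963.17 mol/h
Reaction term: ξ·ΔH°_rxn = 963.17 × -13.2 = -12714 kJ/h
Sensible, feed 104→25 °C: -48335 kJ/h
Outlet flows (mol/h): A 1426.8, B 1426.8, C 963.17, H₂O 963.17
Sensible, products 25→233 °C: 143290 kJ/h
Q = ΔH = 82241 kJ/h = 22.845 kW
Heat supplied = 1370.7 kJ/min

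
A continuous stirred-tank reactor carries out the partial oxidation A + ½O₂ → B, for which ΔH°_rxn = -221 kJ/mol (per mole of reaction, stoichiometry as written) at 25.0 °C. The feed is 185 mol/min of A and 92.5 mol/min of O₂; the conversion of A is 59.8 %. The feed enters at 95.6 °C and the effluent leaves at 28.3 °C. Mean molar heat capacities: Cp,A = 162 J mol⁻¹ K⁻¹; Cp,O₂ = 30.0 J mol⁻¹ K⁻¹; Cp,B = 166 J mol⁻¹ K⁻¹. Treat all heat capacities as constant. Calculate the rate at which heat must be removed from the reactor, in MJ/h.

Q_out = 1600 MJ/h

Extent of reaction ξ = 0.598 × 185 = 110.63 mol/min
Reaction term: ξ·ΔH°_rxn = 110.63 × -221 = -24449 kJ/min
Sensible, feed 95.6→25 °C: -2311.8 kJ/min
Outlet flows (mol/min): A 74.37, O₂ 37.185, B 110.63
Sensible, products 25→28.3 °C: 104.04 kJ/min
Q = ΔH = -26657 kJ/min = -444.28 kW
Heat removed = 1599.4 MJ/h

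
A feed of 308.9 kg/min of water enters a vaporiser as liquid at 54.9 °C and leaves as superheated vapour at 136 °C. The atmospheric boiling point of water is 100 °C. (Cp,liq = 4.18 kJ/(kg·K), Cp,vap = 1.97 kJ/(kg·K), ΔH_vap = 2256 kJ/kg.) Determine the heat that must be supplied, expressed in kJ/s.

liquid 54.9→100 °C: 188.52 kJ/kg
vaporisation at 100 °C: 2256 kJ/kg
vapour 100→136 °C: 70.92 kJ/kg
Δh = 188.52 + 2256 + 70.92 = 2515.4 kJ/kg
Q = ṁ·Δh = 308.9 kg/min × 2515.4 kJ/kg = 777020 kJ/min
|Q| = 12950 kW

Q = 13000 kJ/s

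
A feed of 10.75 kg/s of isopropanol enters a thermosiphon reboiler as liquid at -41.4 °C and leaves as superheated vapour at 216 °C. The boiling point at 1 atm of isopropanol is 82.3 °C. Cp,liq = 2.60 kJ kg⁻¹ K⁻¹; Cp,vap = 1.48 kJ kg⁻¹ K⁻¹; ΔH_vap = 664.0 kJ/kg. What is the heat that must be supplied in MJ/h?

Q = 45800 MJ/h

liquid -41.4→82.3 °C: 321.62 kJ/kg
vaporisation at 82.3 °C: 664 kJ/kg
vapour 82.3→216 °C: 197.88 kJ/kg
Δh = 321.62 + 664 + 197.88 = 1183.5 kJ/kg
Q = ṁ·Δh = 10.75 kg/s × 1183.5 kJ/kg = 12723 kJ/s
|Q| = 12723 kW = 45801 MJ/h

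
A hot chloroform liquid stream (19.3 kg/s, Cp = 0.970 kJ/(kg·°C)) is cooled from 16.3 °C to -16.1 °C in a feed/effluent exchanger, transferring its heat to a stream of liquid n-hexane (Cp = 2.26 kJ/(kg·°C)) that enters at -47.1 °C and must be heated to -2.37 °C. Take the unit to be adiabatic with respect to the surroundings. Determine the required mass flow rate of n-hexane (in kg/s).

Heat released by hot stream: Q = 19.3 × 0.970 × (16.3 − -16.1) = 606.56 kJ/s
Energy balance on cold side (adiabatic exchanger): Q = ṁ_c·Cp_c·(T_c,out − T_c,in)
ṁ_c = 606.56 / [2.26 × (-2.37 − -47.1)] = 6.0002 kg/s

ṁ_c = 6.00 kg/s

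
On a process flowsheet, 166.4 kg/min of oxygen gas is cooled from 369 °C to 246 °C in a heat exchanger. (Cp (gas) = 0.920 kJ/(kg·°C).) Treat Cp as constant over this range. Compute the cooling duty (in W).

Q_c = 314000 W

Q = ṁ·Cp·ΔT = 166.4 × 0.920 × (246 − 369) = -18830 kJ/min
Converting: 18830 / 60 s = 313.83 kW
Cooling duty = 313830 W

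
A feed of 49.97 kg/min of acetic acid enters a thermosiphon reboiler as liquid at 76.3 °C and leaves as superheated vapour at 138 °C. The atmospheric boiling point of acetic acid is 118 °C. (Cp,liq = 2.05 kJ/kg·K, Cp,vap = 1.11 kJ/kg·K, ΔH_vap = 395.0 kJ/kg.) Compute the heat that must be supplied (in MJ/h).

Q = 1510 MJ/h

liquid 76.3→118 °C: 85.485 kJ/kg
vaporisation at 118 °C: 395 kJ/kg
vapour 118→138 °C: 22.2 kJ/kg
Δh = 85.485 + 395 + 22.2 = 502.69 kJ/kg
Q = ṁ·Δh = 49.97 kg/min × 502.69 kJ/kg = 25119 kJ/min
|Q| = 418.65 kW = 1507.2 MJ/h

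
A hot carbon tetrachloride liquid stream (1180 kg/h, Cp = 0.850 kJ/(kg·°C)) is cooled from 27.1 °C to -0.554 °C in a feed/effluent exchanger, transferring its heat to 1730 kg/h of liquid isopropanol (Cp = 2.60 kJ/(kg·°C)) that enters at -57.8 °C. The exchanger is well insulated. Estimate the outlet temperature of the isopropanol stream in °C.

Heat released by hot stream: Q = 1180 × 0.850 × (27.1 − -0.554) = 27737 kJ/h
Energy balance on cold side (adiabatic exchanger): Q = ṁ_c·Cp_c·(T_c,out − T_c,in)
T_c,out = -57.8 + 27737/(1730 × 2.60) = -51.633 °C

T_c,out = -51.6 °C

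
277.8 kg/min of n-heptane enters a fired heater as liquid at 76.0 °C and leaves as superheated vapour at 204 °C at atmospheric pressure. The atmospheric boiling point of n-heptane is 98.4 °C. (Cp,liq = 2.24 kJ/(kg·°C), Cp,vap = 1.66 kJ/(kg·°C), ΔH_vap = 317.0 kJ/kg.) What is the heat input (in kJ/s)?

liquid 76.0→98.4 °C: 50.176 kJ/kg
vaporisation at 98.4 °C: 317 kJ/kg
vapour 98.4→204 °C: 175.3 kJ/kg
Δh = 50.176 + 317 + 175.3 = 542.47 kJ/kg
Q = ṁ·Δh = 277.8 kg/min × 542.47 kJ/kg = 150700 kJ/min
|Q| = 2511.6 kW

Q = 2510 kJ/s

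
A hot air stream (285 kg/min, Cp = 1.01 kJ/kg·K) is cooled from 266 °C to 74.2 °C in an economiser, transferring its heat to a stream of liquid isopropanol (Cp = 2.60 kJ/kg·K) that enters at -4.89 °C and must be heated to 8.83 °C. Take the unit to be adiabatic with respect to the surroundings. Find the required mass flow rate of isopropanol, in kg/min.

Heat released by hot stream: Q = 285 × 1.01 × (266 − 74.2) = 55210 kJ/min
Energy balance on cold side (adiabatic exchanger): Q = ṁ_c·Cp_c·(T_c,out − T_c,in)
ṁ_c = 55210 / [2.60 × (8.83 − -4.89)] = 1547.7 kg/min

ṁ_c = 1550 kg/min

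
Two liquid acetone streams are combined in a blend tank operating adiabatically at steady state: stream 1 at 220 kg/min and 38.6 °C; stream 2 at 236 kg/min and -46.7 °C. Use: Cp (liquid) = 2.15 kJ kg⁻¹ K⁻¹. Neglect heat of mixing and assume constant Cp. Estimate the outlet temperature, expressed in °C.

T_out = -5.55 °C

Adiabatic, steady state ⇒ Σ ṁᵢCp,ᵢ(T_out − Tᵢ) = 0
T_out = Σ ṁᵢCp,ᵢTᵢ / Σ ṁᵢCp,ᵢ
      = -5437.8 / 980.4 = -5.5465 °C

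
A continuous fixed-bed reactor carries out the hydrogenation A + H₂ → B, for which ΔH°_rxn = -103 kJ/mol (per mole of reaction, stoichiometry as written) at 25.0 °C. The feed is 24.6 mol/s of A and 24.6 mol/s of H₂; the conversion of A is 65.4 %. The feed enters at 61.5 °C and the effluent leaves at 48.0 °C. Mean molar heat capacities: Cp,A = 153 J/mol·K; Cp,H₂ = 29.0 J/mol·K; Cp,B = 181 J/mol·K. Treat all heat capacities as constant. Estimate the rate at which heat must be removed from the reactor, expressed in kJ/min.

Extent of reaction ξ = 0.654 × 24.6 = 16.088 mol/s
Reaction term: ξ·ΔH°_rxn = 16.088 × -103 = -1657.1 kJ/s
Sensible, feed 61.5→25 °C: -163.42 kJ/s
Outlet flows (mol/s): A 8.5116, H₂ 8.5116, B 16.088
Sensible, products 25→48.0 °C: 102.61 kJ/s
Q = ΔH = -1717.9 kJ/s = -1717.9 kW
Heat removed = 103080 kJ/min

Q_out = 103000 kJ/min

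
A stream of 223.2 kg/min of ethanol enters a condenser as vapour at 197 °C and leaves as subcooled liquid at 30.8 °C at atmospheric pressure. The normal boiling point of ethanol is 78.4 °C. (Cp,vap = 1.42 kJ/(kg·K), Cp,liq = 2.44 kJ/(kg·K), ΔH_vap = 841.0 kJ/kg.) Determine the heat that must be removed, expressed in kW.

Q_c = 4190 kW

vapour 197→78.4 °C: -168.41 kJ/kg
condensation at 78.4 °C: -841 kJ/kg
liquid 78.4→30.8 °C: -116.14 kJ/kg
Δh = -168.41 + -841 + -116.14 = -1125.6 kJ/kg
Q = ṁ·Δh = 223.2 kg/min × -1125.6 kJ/kg = -251220 kJ/min
|Q| = 4187.1 kW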